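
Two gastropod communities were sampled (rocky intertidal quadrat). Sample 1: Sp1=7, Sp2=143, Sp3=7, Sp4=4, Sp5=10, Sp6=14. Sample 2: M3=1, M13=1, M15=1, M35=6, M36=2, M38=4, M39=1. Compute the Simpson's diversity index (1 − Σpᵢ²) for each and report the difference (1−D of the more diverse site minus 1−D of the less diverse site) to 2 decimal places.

0.38

Sample 1: N=185, proportions 0.0378, 0.773, 0.0378, 0.0216, 0.0541, 0.0757, giving 1−D = 0.3905 (working shown to 4 dp, full precision carried).
Sample 2: N=16, proportions 0.0625, 0.0625, 0.0625, 0.375, 0.125, 0.25, 0.0625, giving 1−D = 0.7656.
Difference = |0.3905 − 0.7656| = 0.3751, i.e. 0.38 to 2 decimal places.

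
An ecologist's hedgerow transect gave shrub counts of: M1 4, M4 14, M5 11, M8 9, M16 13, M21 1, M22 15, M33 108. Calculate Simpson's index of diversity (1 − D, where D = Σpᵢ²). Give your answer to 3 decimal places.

Total N = 4+14+11+9+13+1+15+108 = 175, so the proportions are 0.02286, 0.08, 0.06286, 0.05143, 0.07429, 0.00571, 0.08571, 0.61714 (working shown to 5 dp, full precision carried).
D = 0.02286² + 0.08² + 0.06286² + 0.05143² + 0.07429² + 0.00571² + 0.08571² + 0.61714² = 0.00052 + 0.00640 + 0.00395 + 0.00264 + 0.00552 + 0.00003 + 0.00735 + 0.38087 = 0.40728.
So 1 − D = 0.59272, i.e. 0.593 to 3 decimal places.

0.593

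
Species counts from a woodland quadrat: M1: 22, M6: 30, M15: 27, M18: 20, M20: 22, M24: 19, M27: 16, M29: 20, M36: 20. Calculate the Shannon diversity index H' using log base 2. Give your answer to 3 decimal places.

3.146

Total N = 22+30+27+20+22+19+16+20+20 = 196, so the proportions are 0.11224, 0.15306, 0.13776, 0.10204, 0.11224, 0.09694, 0.08163, 0.10204, 0.10204 (working shown to 5 dp, full precision carried).
Each pᵢ log₂ pᵢ term: 0.11224×(-3.15528)=-0.35416, 0.15306×(-2.70782)=-0.41446, 0.13776×(-2.85982)=-0.39396, 0.10204×(-3.29278)=-0.33600, 0.11224×(-3.15528)=-0.35416, 0.09694×(-3.36678)=-0.32637, 0.08163×(-3.61471)=-0.29508, 0.10204×(-3.29278)=-0.33600, 0.10204×(-3.29278)=-0.33600.
Sum = -3.14619, so H' = 3.146.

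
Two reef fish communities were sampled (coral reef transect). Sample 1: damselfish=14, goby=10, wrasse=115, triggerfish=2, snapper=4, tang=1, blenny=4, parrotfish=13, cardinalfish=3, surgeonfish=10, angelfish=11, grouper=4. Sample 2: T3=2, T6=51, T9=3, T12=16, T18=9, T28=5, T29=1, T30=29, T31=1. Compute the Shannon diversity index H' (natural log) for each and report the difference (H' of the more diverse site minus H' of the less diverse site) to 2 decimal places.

0.02

Sample 1: N=191, proportions 0.0733, 0.0524, 0.6021, 0.0105, 0.0209, 0.0052, 0.0209, 0.0681, 0.0157, 0.0524, 0.0576, 0.0209, giving H' = 1.5365 (working shown to 4 dp, full precision carried).
Sample 2: N=117, proportions 0.0171, 0.4359, 0.0256, 0.1368, 0.0769, 0.0427, 0.0085, 0.2479, 0.0085, giving H' = 1.5567.
Difference = |1.5365 − 1.5567| = 0.0202, i.e. 0.02 to 2 decimal places.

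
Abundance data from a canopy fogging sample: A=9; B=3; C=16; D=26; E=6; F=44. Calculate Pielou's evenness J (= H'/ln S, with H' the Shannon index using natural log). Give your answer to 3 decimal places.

0.824

Total N = 9+3+16+26+6+44 = 104, so the proportions are 0.08654, 0.02885, 0.15385, 0.25, 0.05769, 0.42308 (working shown to 5 dp, full precision carried).
H' = −Σ pᵢ ln pᵢ = −((-0.21177) + (-0.10228) + (-0.28797) + (-0.34657) + (-0.16457) + (-0.36393)) = 1.47711.
With S = 6 species, ln S = 1.79176, so J = 1.47711/1.79176 = 0.82439, i.e. 0.824 to 3 decimal places.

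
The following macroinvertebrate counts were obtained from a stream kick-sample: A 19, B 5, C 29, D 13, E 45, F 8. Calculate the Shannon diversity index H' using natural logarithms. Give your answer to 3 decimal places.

Total N = 19+5+29+13+45+8 = 119, so the proportions are 0.15966, 0.04202, 0.2437, 0.10924, 0.37815, 0.06723 (working shown to 5 dp, full precision carried).
Each pᵢ ln pᵢ term: 0.15966×(-1.83468)=-0.29293, 0.04202×(-3.16969)=-0.13318, 0.2437×(-1.41183)=-0.34406, 0.10924×(-2.21417)=-0.24188, 0.37815×(-0.97246)=-0.36774, 0.06723×(-2.69968)=-0.18149.
Sum = -1.56128, so H' = 1.561.

1.561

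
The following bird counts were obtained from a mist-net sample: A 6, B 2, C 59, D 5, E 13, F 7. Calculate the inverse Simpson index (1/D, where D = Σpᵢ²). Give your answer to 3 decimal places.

Total N = 6+2+59+5+13+7 = 92, so the proportions are 0.065217, 0.021739, 0.641304, 0.054348, 0.141304, 0.076087 (working shown to 6 dp, full precision carried).
D = 0.065217² + 0.021739² + 0.641304² + 0.054348² + 0.141304² + 0.076087² = 0.004253 + 0.000473 + 0.411271 + 0.002954 + 0.019967 + 0.005789 = 0.444707.
So 1/D = 2.24867, i.e. 2.249 to 3 decimal places.

2.249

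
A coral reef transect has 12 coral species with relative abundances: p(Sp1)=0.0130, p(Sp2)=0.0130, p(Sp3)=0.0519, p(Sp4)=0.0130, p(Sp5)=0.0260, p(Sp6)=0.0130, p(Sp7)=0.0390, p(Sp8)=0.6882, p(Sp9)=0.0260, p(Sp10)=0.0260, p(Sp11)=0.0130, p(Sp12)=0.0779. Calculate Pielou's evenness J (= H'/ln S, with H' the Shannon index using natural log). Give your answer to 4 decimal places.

H' = −Σ pᵢ ln pᵢ = −((-0.056456) + (-0.056456) + (-0.153543) + (-0.056456) + (-0.094891) + (-0.056456) + (-0.126524) + (-0.257164) + (-0.094891) + (-0.094891) + (-0.056456) + (-0.198826)) = 1.303012 (working shown to 6 dp, full precision carried).
With S = 12 species, ln S = 2.484907, so J = 1.303012/2.484907 = 0.524371, i.e. 0.5244 to 4 decimal places.

0.5244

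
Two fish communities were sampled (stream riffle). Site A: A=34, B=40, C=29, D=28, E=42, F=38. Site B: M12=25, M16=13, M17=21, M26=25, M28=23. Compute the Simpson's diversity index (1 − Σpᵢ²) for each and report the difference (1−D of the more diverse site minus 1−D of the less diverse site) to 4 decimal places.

0.0382

Site A: N=211, proportions 0.161137, 0.189573, 0.137441, 0.132701, 0.199052, 0.180095, giving 1−D = 0.829541 (working shown to 6 dp, full precision carried).
Site B: N=107, proportions 0.233645, 0.121495, 0.196262, 0.233645, 0.214953, giving 1−D = 0.791335.
Difference = |0.829541 − 0.791335| = 0.038206, i.e. 0.0382 to 4 decimal places.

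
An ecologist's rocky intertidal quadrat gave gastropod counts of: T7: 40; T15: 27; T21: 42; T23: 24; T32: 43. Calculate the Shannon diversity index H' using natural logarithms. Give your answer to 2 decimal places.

1.58

Total N = 40+27+42+24+43 = 176, so the proportions are 0.2273, 0.1534, 0.2386, 0.1364, 0.2443 (working shown to 4 dp, full precision carried).
Each pᵢ ln pᵢ term: 0.2273×(-1.4816)=-0.3367, 0.1534×(-1.8746)=-0.2876, 0.2386×(-1.4328)=-0.3419, 0.1364×(-1.9924)=-0.2717, 0.2443×(-1.4093)=-0.3443.
Sum = -1.5822, so H' = 1.58.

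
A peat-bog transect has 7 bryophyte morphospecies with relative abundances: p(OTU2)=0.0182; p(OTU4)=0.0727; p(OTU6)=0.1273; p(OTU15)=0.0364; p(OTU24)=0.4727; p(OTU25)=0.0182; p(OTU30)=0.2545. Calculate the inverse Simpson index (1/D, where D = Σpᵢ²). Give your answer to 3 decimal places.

3.208

D = 0.0182² + 0.0727² + 0.1273² + 0.0364² + 0.4727² + 0.0182² + 0.2545² = 0.0003312 + 0.0052853 + 0.0162053 + 0.0013250 + 0.2234453 + 0.0003312 + 0.0647703 = 0.3116936 (working shown to 7 dp, full precision carried).
So 1/D = 3.20828, i.e. 3.208 to 3 decimal places.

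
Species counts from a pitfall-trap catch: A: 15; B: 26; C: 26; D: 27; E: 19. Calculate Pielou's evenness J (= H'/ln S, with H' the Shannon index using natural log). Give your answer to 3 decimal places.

0.985

Total N = 15+26+26+27+19 = 113, so the proportions are 0.13274, 0.23009, 0.23009, 0.23894, 0.16814 (working shown to 5 dp, full precision carried).
H' = −Σ pᵢ ln pᵢ = −((-0.26805) + (-0.33807) + (-0.33807) + (-0.34205) + (-0.29979)) = 1.58603.
With S = 5 species, ln S = 1.60944, so J = 1.58603/1.60944 = 0.98545, i.e. 0.985 to 3 decimal places.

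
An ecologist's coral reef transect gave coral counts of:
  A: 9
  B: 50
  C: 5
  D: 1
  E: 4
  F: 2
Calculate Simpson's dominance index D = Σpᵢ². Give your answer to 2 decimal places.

Total N = 9+50+5+1+4+2 = 71, so the proportions are 0.1268, 0.7042, 0.0704, 0.0141, 0.0563, 0.0282 (working shown to 4 dp, full precision carried).
D = 0.1268² + 0.7042² + 0.0704² + 0.0141² + 0.0563² + 0.0282² = 0.0161 + 0.4959 + 0.0050 + 0.0002 + 0.0032 + 0.0008 = 0.5211.
To 2 decimal places, D = 0.52.

0.52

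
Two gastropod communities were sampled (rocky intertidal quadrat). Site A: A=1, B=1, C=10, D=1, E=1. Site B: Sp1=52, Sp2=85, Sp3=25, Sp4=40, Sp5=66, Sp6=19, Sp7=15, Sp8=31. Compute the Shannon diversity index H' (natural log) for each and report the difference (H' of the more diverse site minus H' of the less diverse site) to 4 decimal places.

0.9380

Site A: N=14, proportions 0.071429, 0.071429, 0.714286, 0.071429, 0.071429, giving H' = 0.994354 (working shown to 6 dp, full precision carried).
Site B: N=333, proportions 0.156156, 0.255255, 0.075075, 0.12012, 0.198198, 0.057057, 0.045045, 0.093093, giving H' = 1.932308.
Difference = |0.994354 − 1.932308| = 0.937954, i.e. 0.9380 to 4 decimal places.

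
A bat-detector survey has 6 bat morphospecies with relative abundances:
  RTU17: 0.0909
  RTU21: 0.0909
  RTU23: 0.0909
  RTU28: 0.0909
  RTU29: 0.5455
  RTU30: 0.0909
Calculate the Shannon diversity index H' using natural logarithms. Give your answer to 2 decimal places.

Each pᵢ ln pᵢ term (working shown to 4 dp, full precision carried): 0.0909×(-2.3980)=-0.2180, 0.0909×(-2.3980)=-0.2180, 0.0909×(-2.3980)=-0.2180, 0.0909×(-2.3980)=-0.2180, 0.5455×(-0.6061)=-0.3306, 0.0909×(-2.3980)=-0.2180.
Sum = -1.4205, so H' = 1.42.

1.42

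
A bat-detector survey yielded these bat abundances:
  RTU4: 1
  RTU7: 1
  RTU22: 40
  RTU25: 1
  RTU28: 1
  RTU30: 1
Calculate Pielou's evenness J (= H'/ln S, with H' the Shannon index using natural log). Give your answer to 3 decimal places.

0.294

Total N = 1+1+40+1+1+1 = 45, so the proportions are 0.02222, 0.02222, 0.88889, 0.02222, 0.02222, 0.02222 (working shown to 5 dp, full precision carried).
H' = −Σ pᵢ ln pᵢ = −((-0.08459) + (-0.08459) + (-0.10470) + (-0.08459) + (-0.08459) + (-0.08459)) = 0.52766.
With S = 6 species, ln S = 1.79176, so J = 0.52766/1.79176 = 0.29449, i.e. 0.294 to 3 decimal places.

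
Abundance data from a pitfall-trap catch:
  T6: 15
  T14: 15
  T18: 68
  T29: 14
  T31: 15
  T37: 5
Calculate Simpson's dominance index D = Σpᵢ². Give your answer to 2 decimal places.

Total N = 15+15+68+14+15+5 = 132, so the proportions are 0.1136, 0.1136, 0.5152, 0.1061, 0.1136, 0.0379 (working shown to 4 dp, full precision carried).
D = 0.1136² + 0.1136² + 0.5152² + 0.1061² + 0.1136² + 0.0379² = 0.0129 + 0.0129 + 0.2654 + 0.0112 + 0.0129 + 0.0014 = 0.3168.
To 2 decimal places, D = 0.32.

0.32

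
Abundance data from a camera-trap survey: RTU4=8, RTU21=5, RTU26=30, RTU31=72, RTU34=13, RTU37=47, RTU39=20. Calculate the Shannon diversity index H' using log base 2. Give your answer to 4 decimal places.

2.3629

Total N = 8+5+30+72+13+47+20 = 195, so the proportions are 0.041026, 0.025641, 0.153846, 0.369231, 0.066667, 0.241026, 0.102564 (working shown to 6 dp, full precision carried).
Each pᵢ log₂ pᵢ term: 0.041026×(-4.607330)=-0.189019, 0.025641×(-5.285402)=-0.135523, 0.153846×(-2.700440)=-0.415452, 0.369231×(-1.437405)=-0.530734, 0.066667×(-3.906891)=-0.260459, 0.241026×(-2.052741)=-0.494763, 0.102564×(-3.285402)=-0.336964.
Sum = -2.362915, so H' = 2.3629.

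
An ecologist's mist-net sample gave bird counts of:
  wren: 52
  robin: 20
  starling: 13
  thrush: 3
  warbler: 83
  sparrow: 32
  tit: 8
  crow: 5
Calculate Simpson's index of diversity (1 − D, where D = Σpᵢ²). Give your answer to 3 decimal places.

Total N = 52+20+13+3+83+32+8+5 = 216, so the proportions are 0.24074, 0.09259, 0.06019, 0.01389, 0.38426, 0.14815, 0.03704, 0.02315 (working shown to 5 dp, full precision carried).
D = 0.24074² + 0.09259² + 0.06019² + 0.01389² + 0.38426² + 0.14815² + 0.03704² + 0.02315² = 0.05796 + 0.00857 + 0.00362 + 0.00019 + 0.14766 + 0.02195 + 0.00137 + 0.00054 = 0.24186.
So 1 − D = 0.75814, i.e. 0.758 to 3 decimal places.

0.758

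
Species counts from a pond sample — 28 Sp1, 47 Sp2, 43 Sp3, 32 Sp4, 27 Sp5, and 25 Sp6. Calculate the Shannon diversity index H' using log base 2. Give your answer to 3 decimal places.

Total N = 28+47+43+32+27+25 = 202, so the proportions are 0.13861, 0.23267, 0.21287, 0.15842, 0.13366, 0.12376 (working shown to 5 dp, full precision carried).
Each pᵢ log₂ pᵢ term: 0.13861×(-2.85086)=-0.39517, 0.23267×(-2.10362)=-0.48946, 0.21287×(-2.23195)=-0.47512, 0.15842×(-2.65821)=-0.42110, 0.13366×(-2.90332)=-0.38807, 0.12376×(-3.01436)=-0.37306.
Sum = -2.54198, so H' = 2.542.

2.542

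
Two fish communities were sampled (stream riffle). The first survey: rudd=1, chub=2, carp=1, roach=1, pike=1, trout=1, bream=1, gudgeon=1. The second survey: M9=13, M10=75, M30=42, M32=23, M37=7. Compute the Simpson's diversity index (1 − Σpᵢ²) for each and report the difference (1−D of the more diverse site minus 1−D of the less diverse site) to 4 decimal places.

0.1820

The first survey: N=9, proportions 0.1111111, 0.2222222, 0.1111111, 0.1111111, 0.1111111, 0.1111111, 0.1111111, 0.1111111, giving 1−D = 0.8641975 (working shown to 7 dp, full precision carried).
The second survey: N=160, proportions 0.08125, 0.46875, 0.2625, 0.14375, 0.04375, giving 1−D = 0.6821875.
Difference = |0.8641975 − 0.6821875| = 0.1820100, i.e. 0.1820 to 4 decimal places.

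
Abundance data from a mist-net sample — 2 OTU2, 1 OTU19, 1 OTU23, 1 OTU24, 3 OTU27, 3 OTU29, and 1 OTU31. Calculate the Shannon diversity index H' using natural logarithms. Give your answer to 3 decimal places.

1.820

Total N = 2+1+1+1+3+3+1 = 12, so the proportions are 0.16667, 0.08333, 0.08333, 0.08333, 0.25, 0.25, 0.08333 (working shown to 5 dp, full precision carried).
Each pᵢ ln pᵢ term: 0.16667×(-1.79176)=-0.29863, 0.08333×(-2.48491)=-0.20708, 0.08333×(-2.48491)=-0.20708, 0.08333×(-2.48491)=-0.20708, 0.25×(-1.38629)=-0.34657, 0.25×(-1.38629)=-0.34657, 0.08333×(-2.48491)=-0.20708.
Sum = -1.82008, so H' = 1.820.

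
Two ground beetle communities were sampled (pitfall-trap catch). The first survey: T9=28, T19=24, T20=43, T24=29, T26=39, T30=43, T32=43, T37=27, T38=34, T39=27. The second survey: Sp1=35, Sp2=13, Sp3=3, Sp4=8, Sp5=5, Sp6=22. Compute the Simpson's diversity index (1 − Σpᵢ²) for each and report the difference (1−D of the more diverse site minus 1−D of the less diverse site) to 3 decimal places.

The first survey: N=337, proportions 0.08309, 0.07122, 0.1276, 0.08605, 0.11573, 0.1276, 0.1276, 0.08012, 0.10089, 0.08012, giving 1−D = 0.89537 (working shown to 5 dp, full precision carried).
The second survey: N=86, proportions 0.40698, 0.15116, 0.03488, 0.09302, 0.05814, 0.25581, giving 1−D = 0.73283.
Difference = |0.89537 − 0.73283| = 0.16254, i.e. 0.163 to 3 decimal places.

0.163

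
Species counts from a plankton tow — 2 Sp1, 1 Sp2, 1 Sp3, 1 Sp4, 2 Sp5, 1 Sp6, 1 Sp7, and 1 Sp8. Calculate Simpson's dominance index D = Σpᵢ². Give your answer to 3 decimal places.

Total N = 2+1+1+1+2+1+1+1 = 10, so the proportions are 0.2, 0.1, 0.1, 0.1, 0.2, 0.1, 0.1, 0.1 (working shown to 5 dp, full precision carried).
D = 0.2² + 0.1² + 0.1² + 0.1² + 0.2² + 0.1² + 0.1² + 0.1² = 0.04000 + 0.01000 + 0.01000 + 0.01000 + 0.04000 + 0.01000 + 0.01000 + 0.01000 = 0.14000.
To 3 decimal places, D = 0.140.

0.140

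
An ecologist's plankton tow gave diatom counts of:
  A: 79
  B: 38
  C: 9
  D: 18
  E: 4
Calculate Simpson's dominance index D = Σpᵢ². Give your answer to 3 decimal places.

Total N = 79+38+9+18+4 = 148, so the proportions are 0.53378, 0.25676, 0.06081, 0.12162, 0.02703 (working shown to 5 dp, full precision carried).
D = 0.53378² + 0.25676² + 0.06081² + 0.12162² + 0.02703² = 0.28493 + 0.06592 + 0.00370 + 0.01479 + 0.00073 = 0.37007.
To 3 decimal places, D = 0.370.

0.370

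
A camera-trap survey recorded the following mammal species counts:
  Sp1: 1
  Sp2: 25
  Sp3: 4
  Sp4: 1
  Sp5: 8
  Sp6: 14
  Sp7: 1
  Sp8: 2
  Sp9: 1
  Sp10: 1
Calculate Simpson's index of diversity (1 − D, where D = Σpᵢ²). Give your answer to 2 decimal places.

0.73

Total N = 1+25+4+1+8+14+1+2+1+1 = 58, so the proportions are 0.0172, 0.431, 0.069, 0.0172, 0.1379, 0.2414, 0.0172, 0.0345, 0.0172, 0.0172 (working shown to 4 dp, full precision carried).
D = 0.0172² + 0.431² + 0.069² + 0.0172² + 0.1379² + 0.2414² + 0.0172² + 0.0345² + 0.0172² + 0.0172² = 0.0003 + 0.1858 + 0.0048 + 0.0003 + 0.0190 + 0.0583 + 0.0003 + 0.0012 + 0.0003 + 0.0003 = 0.2705.
So 1 − D = 0.7295, i.e. 0.73 to 2 decimal places.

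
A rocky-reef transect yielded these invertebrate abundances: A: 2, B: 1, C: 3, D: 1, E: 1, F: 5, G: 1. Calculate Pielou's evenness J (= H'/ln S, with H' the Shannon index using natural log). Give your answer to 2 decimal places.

Total N = 2+1+3+1+1+5+1 = 14, so the proportions are 0.1429, 0.0714, 0.2143, 0.0714, 0.0714, 0.3571, 0.0714 (working shown to 4 dp, full precision carried).
H' = −Σ pᵢ ln pᵢ = −((-0.2780) + (-0.1885) + (-0.3301) + (-0.1885) + (-0.1885) + (-0.3677) + (-0.1885)) = 1.7298.
With S = 7 species, ln S = 1.9459, so J = 1.7298/1.9459 = 0.8890, i.e. 0.89 to 2 decimal places.

0.89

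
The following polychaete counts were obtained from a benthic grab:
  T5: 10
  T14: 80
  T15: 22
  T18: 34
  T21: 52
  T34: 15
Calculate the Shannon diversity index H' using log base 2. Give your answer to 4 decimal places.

2.2648

Total N = 10+80+22+34+52+15 = 213, so the proportions are 0.046948, 0.375587, 0.103286, 0.159624, 0.244131, 0.070423 (working shown to 6 dp, full precision carried).
Each pᵢ log₂ pᵢ term: 0.046948×(-4.412782)=-0.207173, 0.375587×(-1.412782)=-0.530622, 0.103286×(-3.275278)=-0.338292, 0.159624×(-2.647247)=-0.422565, 0.244131×(-2.034270)=-0.496629, 0.070423×(-3.827819)=-0.269565.
Sum = -2.264846, so H' = 2.2648.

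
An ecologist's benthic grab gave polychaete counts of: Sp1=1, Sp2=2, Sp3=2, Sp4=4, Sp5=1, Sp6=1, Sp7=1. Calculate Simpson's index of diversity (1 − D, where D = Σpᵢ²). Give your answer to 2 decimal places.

0.81

Total N = 1+2+2+4+1+1+1 = 12, so the proportions are 0.0833, 0.1667, 0.1667, 0.3333, 0.0833, 0.0833, 0.0833 (working shown to 4 dp, full precision carried).
D = 0.0833² + 0.1667² + 0.1667² + 0.3333² + 0.0833² + 0.0833² + 0.0833² = 0.0069 + 0.0278 + 0.0278 + 0.1111 + 0.0069 + 0.0069 + 0.0069 = 0.1944.
So 1 − D = 0.8056, i.e. 0.81 to 2 decimal places.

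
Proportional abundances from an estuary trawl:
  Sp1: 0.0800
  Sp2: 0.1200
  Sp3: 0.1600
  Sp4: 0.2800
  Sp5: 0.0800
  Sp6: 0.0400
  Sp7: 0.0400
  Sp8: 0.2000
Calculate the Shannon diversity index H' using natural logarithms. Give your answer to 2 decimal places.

Each pᵢ ln pᵢ term (working shown to 4 dp, full precision carried): 0.08×(-2.5257)=-0.2021, 0.12×(-2.1203)=-0.2544, 0.16×(-1.8326)=-0.2932, 0.28×(-1.2730)=-0.3564, 0.08×(-2.5257)=-0.2021, 0.04×(-3.2189)=-0.1288, 0.04×(-3.2189)=-0.1288, 0.2×(-1.6094)=-0.3219.
Sum = -1.8876, so H' = 1.89.

1.89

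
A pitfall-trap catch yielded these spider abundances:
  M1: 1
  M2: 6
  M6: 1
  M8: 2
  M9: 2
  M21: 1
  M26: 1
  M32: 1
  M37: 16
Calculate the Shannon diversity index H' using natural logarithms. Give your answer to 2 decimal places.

1.57

Total N = 1+6+1+2+2+1+1+1+16 = 31, so the proportions are 0.0323, 0.1935, 0.0323, 0.0645, 0.0645, 0.0323, 0.0323, 0.0323, 0.5161 (working shown to 4 dp, full precision carried).
Each pᵢ ln pᵢ term: 0.0323×(-3.4340)=-0.1108, 0.1935×(-1.6422)=-0.3179, 0.0323×(-3.4340)=-0.1108, 0.0645×(-2.7408)=-0.1768, 0.0645×(-2.7408)=-0.1768, 0.0323×(-3.4340)=-0.1108, 0.0323×(-3.4340)=-0.1108, 0.0323×(-3.4340)=-0.1108, 0.5161×(-0.6614)=-0.3414.
Sum = -1.5667, so H' = 1.57.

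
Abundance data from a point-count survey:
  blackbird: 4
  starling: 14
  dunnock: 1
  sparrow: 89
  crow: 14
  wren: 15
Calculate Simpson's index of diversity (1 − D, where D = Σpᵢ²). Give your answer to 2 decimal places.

0.54

Total N = 4+14+1+89+14+15 = 137, so the proportions are 0.0292, 0.1022, 0.0073, 0.6496, 0.1022, 0.1095 (working shown to 4 dp, full precision carried).
D = 0.0292² + 0.1022² + 0.0073² + 0.6496² + 0.1022² + 0.1095² = 0.0009 + 0.0104 + 0.0001 + 0.4220 + 0.0104 + 0.0120 = 0.4558.
So 1 − D = 0.5442, i.e. 0.54 to 2 decimal places.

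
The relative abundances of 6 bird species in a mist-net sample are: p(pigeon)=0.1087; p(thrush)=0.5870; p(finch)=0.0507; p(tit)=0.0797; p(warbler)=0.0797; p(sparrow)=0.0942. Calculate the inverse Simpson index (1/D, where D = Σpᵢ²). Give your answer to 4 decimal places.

2.6279

D = 0.1087² + 0.587² + 0.0507² + 0.0797² + 0.0797² + 0.0942² = 0.0118157 + 0.3445690 + 0.0025705 + 0.0063521 + 0.0063521 + 0.0088736 = 0.3805330 (working shown to 7 dp, full precision carried).
So 1/D = 2.627893, i.e. 2.6279 to 4 decimal places.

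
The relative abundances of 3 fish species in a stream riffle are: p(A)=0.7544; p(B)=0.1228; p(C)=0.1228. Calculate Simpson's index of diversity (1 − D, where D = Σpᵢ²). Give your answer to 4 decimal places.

0.4007

D = 0.7544² + 0.1228² + 0.1228² = 0.569119 + 0.015080 + 0.015080 = 0.599279 (working shown to 6 dp, full precision carried).
So 1 − D = 0.400721, i.e. 0.4007 to 4 decimal places.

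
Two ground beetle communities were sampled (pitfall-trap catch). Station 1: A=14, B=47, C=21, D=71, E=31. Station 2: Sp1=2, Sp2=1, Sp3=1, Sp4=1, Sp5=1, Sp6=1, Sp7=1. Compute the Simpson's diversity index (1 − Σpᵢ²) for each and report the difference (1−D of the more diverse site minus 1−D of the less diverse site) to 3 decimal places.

Station 1: N=184, proportions 0.07609, 0.25543, 0.11413, 0.38587, 0.16848, giving 1−D = 0.73866 (working shown to 5 dp, full precision carried).
Station 2: N=8, proportions 0.25, 0.125, 0.125, 0.125, 0.125, 0.125, 0.125, giving 1−D = 0.84375.
Difference = |0.73866 − 0.84375| = 0.10509, i.e. 0.105 to 3 decimal places.

0.105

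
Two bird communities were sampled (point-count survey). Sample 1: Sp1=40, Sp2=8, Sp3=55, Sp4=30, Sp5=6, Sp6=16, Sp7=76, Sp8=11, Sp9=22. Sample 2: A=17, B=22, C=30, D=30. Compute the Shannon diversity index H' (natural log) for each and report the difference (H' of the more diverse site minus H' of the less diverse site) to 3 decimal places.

Sample 1: N=264, proportions 0.15152, 0.0303, 0.20833, 0.11364, 0.02273, 0.06061, 0.28788, 0.04167, 0.08333, giving H' = 1.91967 (working shown to 5 dp, full precision carried).
Sample 2: N=99, proportions 0.17172, 0.22222, 0.30303, 0.30303, giving H' = 1.36038.
Difference = |1.91967 − 1.36038| = 0.55929, i.e. 0.559 to 3 decimal places.

0.559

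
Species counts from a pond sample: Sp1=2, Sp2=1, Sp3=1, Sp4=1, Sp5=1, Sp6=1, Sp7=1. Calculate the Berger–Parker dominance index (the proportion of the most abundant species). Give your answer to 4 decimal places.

0.2500

Total N = 2+1+1+1+1+1+1 = 8, so the proportions are 0.25, 0.125, 0.125, 0.125, 0.125, 0.125, 0.125 (working shown to 6 dp, full precision carried).
The largest proportion is 0.25, i.e. d = 0.2500 to 4 decimal places.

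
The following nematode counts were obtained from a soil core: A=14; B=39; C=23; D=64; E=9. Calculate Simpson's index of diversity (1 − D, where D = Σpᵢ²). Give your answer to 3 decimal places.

Total N = 14+39+23+64+9 = 149, so the proportions are 0.09396, 0.26174, 0.15436, 0.42953, 0.0604 (working shown to 5 dp, full precision carried).
D = 0.09396² + 0.26174² + 0.15436² + 0.42953² + 0.0604² = 0.00883 + 0.06851 + 0.02383 + 0.18450 + 0.00365 = 0.28931.
So 1 − D = 0.71069, i.e. 0.711 to 3 decimal places.

0.711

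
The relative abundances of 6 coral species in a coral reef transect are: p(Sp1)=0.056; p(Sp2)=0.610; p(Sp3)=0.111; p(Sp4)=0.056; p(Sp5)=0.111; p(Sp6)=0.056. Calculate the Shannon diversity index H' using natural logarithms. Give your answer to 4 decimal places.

Each pᵢ ln pᵢ term (working shown to 6 dp, full precision carried): 0.056×(-2.882404)=-0.161415, 0.61×(-0.494296)=-0.301521, 0.111×(-2.198225)=-0.244003, 0.056×(-2.882404)=-0.161415, 0.111×(-2.198225)=-0.244003, 0.056×(-2.882404)=-0.161415.
Sum = -1.273771, so H' = 1.2738.

1.2738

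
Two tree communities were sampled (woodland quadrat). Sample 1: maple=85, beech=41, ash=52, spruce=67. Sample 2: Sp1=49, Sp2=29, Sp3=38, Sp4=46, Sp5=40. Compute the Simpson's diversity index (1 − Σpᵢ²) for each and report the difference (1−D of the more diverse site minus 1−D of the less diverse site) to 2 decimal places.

Sample 1: N=245, proportions 0.3469, 0.1673, 0.2122, 0.2735, giving 1−D = 0.7318 (working shown to 4 dp, full precision carried).
Sample 2: N=202, proportions 0.2426, 0.1436, 0.1881, 0.2277, 0.198, giving 1−D = 0.7941.
Difference = |0.7318 − 0.7941| = 0.0623, i.e. 0.06 to 2 decimal places.

0.06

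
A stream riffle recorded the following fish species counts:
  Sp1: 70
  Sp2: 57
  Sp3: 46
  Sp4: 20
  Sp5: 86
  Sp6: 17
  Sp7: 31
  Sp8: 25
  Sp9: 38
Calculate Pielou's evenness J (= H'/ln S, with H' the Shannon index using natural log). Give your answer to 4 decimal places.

Total N = 70+57+46+20+86+17+31+25+38 = 390, so the proportions are 0.179487, 0.146154, 0.117949, 0.051282, 0.220513, 0.04359, 0.079487, 0.064103, 0.097436 (working shown to 6 dp, full precision carried).
H' = −Σ pᵢ ln pᵢ = −((-0.308296) + (-0.281068) + (-0.252116) + (-0.152329) + (-0.333371) + (-0.136564) + (-0.201274) + (-0.176107) + (-0.226885)) = 2.068011.
With S = 9 species, ln S = 2.197225, so J = 2.068011/2.197225 = 0.941192, i.e. 0.9412 to 4 decimal places.

0.9412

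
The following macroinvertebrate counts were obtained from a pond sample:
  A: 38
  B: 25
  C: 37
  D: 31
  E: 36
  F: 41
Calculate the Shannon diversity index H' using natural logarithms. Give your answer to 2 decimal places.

1.78

Total N = 38+25+37+31+36+41 = 208, so the proportions are 0.1827, 0.1202, 0.1779, 0.149, 0.1731, 0.1971 (working shown to 4 dp, full precision carried).
Each pᵢ ln pᵢ term: 0.1827×(-1.7000)=-0.3106, 0.1202×(-2.1187)=-0.2546, 0.1779×(-1.7266)=-0.3071, 0.149×(-1.9036)=-0.2837, 0.1731×(-1.7540)=-0.3036, 0.1971×(-1.6240)=-0.3201.
Sum = -1.7797, so H' = 1.78.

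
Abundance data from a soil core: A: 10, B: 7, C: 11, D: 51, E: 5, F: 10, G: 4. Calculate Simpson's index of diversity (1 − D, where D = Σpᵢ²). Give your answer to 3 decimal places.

Total N = 10+7+11+51+5+10+4 = 98, so the proportions are 0.10204, 0.07143, 0.11224, 0.52041, 0.05102, 0.10204, 0.04082 (working shown to 5 dp, full precision carried).
D = 0.10204² + 0.07143² + 0.11224² + 0.52041² + 0.05102² + 0.10204² + 0.04082² = 0.01041 + 0.00510 + 0.01260 + 0.27082 + 0.00260 + 0.01041 + 0.00167 = 0.31362.
So 1 − D = 0.68638, i.e. 0.686 to 3 decimal places.

0.686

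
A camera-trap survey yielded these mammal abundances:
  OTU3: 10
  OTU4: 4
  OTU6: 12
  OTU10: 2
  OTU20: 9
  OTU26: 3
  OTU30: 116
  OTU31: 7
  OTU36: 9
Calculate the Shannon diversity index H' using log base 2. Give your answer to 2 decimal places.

Total N = 10+4+12+2+9+3+116+7+9 = 172, so the proportions are 0.0581, 0.0233, 0.0698, 0.0116, 0.0523, 0.0174, 0.6744, 0.0407, 0.0523 (working shown to 4 dp, full precision carried).
Each pᵢ log₂ pᵢ term: 0.0581×(-4.1043)=-0.2386, 0.0233×(-5.4263)=-0.1262, 0.0698×(-3.8413)=-0.2680, 0.0116×(-6.4263)=-0.0747, 0.0523×(-4.2563)=-0.2227, 0.0174×(-5.8413)=-0.1019, 0.6744×(-0.5683)=-0.3833, 0.0407×(-4.6189)=-0.1880, 0.0523×(-4.2563)=-0.2227.
Sum = -1.8261, so H' = 1.83.

1.83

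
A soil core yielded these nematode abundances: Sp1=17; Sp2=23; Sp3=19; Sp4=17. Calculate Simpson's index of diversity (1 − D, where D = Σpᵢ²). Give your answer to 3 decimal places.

Total N = 17+23+19+17 = 76, so the proportions are 0.22368, 0.30263, 0.25, 0.22368 (working shown to 5 dp, full precision carried).
D = 0.22368² + 0.30263² + 0.25² + 0.22368² = 0.05003 + 0.09159 + 0.06250 + 0.05003 = 0.25416.
So 1 − D = 0.74584, i.e. 0.746 to 3 decimal places.

0.746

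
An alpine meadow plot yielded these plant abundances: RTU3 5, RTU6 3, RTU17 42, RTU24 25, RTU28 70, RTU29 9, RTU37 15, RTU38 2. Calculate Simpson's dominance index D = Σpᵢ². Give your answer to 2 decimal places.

Total N = 5+3+42+25+70+9+15+2 = 171, so the proportions are 0.0292, 0.0175, 0.2456, 0.1462, 0.4094, 0.0526, 0.0877, 0.0117 (working shown to 4 dp, full precision carried).
D = 0.0292² + 0.0175² + 0.2456² + 0.1462² + 0.4094² + 0.0526² + 0.0877² + 0.0117² = 0.0009 + 0.0003 + 0.0603 + 0.0214 + 0.1676 + 0.0028 + 0.0077 + 0.0001 = 0.2610.
To 2 decimal places, D = 0.26.

0.26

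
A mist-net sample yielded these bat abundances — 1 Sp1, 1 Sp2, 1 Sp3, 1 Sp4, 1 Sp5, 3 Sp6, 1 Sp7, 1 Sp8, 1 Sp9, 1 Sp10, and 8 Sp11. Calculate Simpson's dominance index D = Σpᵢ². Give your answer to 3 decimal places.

0.205

Total N = 1+1+1+1+1+3+1+1+1+1+8 = 20, so the proportions are 0.05, 0.05, 0.05, 0.05, 0.05, 0.15, 0.05, 0.05, 0.05, 0.05, 0.4 (working shown to 5 dp, full precision carried).
D = 0.05² + 0.05² + 0.05² + 0.05² + 0.05² + 0.15² + 0.05² + 0.05² + 0.05² + 0.05² + 0.4² = 0.00250 + 0.00250 + 0.00250 + 0.00250 + 0.00250 + 0.02250 + 0.00250 + 0.00250 + 0.00250 + 0.00250 + 0.16000 = 0.20500.
To 3 decimal places, D = 0.205.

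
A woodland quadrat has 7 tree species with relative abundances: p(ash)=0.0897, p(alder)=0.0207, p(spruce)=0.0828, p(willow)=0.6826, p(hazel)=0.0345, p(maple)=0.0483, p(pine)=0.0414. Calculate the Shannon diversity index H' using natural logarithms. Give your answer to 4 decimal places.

1.1578

Each pᵢ ln pᵢ term (working shown to 6 dp, full precision carried): 0.0897×(-2.411285)=-0.216292, 0.0207×(-3.877622)=-0.080267, 0.0828×(-2.491327)=-0.206282, 0.6826×(-0.381846)=-0.260648, 0.0345×(-3.366796)=-0.116154, 0.0483×(-3.030324)=-0.146365, 0.0414×(-3.184474)=-0.131837.
Sum = -1.157845, so H' = 1.1578.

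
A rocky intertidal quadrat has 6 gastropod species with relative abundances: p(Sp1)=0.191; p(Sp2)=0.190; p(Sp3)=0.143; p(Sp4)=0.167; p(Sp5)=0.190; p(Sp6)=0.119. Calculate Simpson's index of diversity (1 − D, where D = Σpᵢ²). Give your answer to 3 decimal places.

0.829

D = 0.191² + 0.19² + 0.143² + 0.167² + 0.19² + 0.119² = 0.03648 + 0.03610 + 0.02045 + 0.02789 + 0.03610 + 0.01416 = 0.17118 (working shown to 5 dp, full precision carried).
So 1 − D = 0.82882, i.e. 0.829 to 3 decimal places.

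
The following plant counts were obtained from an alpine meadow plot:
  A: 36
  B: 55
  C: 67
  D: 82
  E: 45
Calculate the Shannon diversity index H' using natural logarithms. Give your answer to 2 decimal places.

Total N = 36+55+67+82+45 = 285, so the proportions are 0.1263, 0.193, 0.2351, 0.2877, 0.1579 (working shown to 4 dp, full precision carried).
Each pᵢ ln pᵢ term: 0.1263×(-2.0690)=-0.2613, 0.193×(-1.6452)=-0.3175, 0.2351×(-1.4478)=-0.3404, 0.2877×(-1.2458)=-0.3584, 0.1579×(-1.8458)=-0.2914.
Sum = -1.5691, so H' = 1.57.

1.57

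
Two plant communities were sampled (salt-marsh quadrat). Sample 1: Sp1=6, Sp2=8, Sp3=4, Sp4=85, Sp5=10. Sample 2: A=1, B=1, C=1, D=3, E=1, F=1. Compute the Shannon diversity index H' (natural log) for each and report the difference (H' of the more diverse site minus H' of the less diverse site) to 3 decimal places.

0.777

Sample 1: N=113, proportions 0.0531, 0.0708, 0.0354, 0.75221, 0.0885, giving H' = 0.89037 (working shown to 5 dp, full precision carried).
Sample 2: N=8, proportions 0.125, 0.125, 0.125, 0.375, 0.125, 0.125, giving H' = 1.66746.
Difference = |0.89037 − 1.66746| = 0.77709, i.e. 0.777 to 3 decimal places.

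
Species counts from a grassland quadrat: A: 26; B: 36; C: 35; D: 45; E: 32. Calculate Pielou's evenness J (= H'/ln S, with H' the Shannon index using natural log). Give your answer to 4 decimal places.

Total N = 26+36+35+45+32 = 174, so the proportions are 0.149425, 0.206897, 0.201149, 0.258621, 0.183908 (working shown to 6 dp, full precision carried).
H' = −Σ pᵢ ln pᵢ = −((-0.284051) + (-0.325973) + (-0.322585) + (-0.349757) + (-0.311415)) = 1.593781.
With S = 5 species, ln S = 1.609438, so J = 1.593781/1.609438 = 0.990272, i.e. 0.9903 to 4 decimal places.

0.9903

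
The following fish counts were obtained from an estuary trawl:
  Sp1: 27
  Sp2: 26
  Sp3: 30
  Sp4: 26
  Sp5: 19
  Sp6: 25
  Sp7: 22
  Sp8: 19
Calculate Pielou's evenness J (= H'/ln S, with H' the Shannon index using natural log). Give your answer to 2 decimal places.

0.99

Total N = 27+26+30+26+19+25+22+19 = 194, so the proportions are 0.1392, 0.134, 0.1546, 0.134, 0.0979, 0.1289, 0.1134, 0.0979 (working shown to 4 dp, full precision carried).
H' = −Σ pᵢ ln pᵢ = −((-0.2745) + (-0.2693) + (-0.2887) + (-0.2693) + (-0.2276) + (-0.2640) + (-0.2469) + (-0.2276)) = 2.0678.
With S = 8 species, ln S = 2.0794, so J = 2.0678/2.0794 = 0.9944, i.e. 0.99 to 2 decimal places.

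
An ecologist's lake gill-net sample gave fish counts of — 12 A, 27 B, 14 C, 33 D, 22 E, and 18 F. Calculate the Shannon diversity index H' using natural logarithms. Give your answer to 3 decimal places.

Total N = 12+27+14+33+22+18 = 126, so the proportions are 0.09524, 0.21429, 0.11111, 0.2619, 0.1746, 0.14286 (working shown to 5 dp, full precision carried).
Each pᵢ ln pᵢ term: 0.09524×(-2.35138)=-0.22394, 0.21429×(-1.54045)=-0.33010, 0.11111×(-2.19722)=-0.24414, 0.2619×(-1.33977)=-0.35089, 0.1746×(-1.74524)=-0.30472, 0.14286×(-1.94591)=-0.27799.
Sum = -1.73178, so H' = 1.732.

1.732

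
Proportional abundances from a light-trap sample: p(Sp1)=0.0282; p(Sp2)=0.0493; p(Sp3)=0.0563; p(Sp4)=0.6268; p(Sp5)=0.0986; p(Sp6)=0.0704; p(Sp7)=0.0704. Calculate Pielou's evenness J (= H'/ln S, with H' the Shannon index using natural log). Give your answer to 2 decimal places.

0.67

H' = −Σ pᵢ ln pᵢ = −((-0.1006) + (-0.1484) + (-0.1620) + (-0.2928) + (-0.2284) + (-0.1868) + (-0.1868)) = 1.3058 (working shown to 4 dp, full precision carried).
With S = 7 species, ln S = 1.9459, so J = 1.3058/1.9459 = 0.6711, i.e. 0.67 to 2 decimal places.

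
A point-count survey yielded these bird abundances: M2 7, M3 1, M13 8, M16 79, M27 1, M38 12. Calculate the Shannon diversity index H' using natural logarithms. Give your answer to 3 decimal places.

Total N = 7+1+8+79+1+12 = 108, so the proportions are 0.06481, 0.00926, 0.07407, 0.73148, 0.00926, 0.11111 (working shown to 5 dp, full precision carried).
Each pᵢ ln pᵢ term: 0.06481×(-2.73622)=-0.17735, 0.00926×(-4.68213)=-0.04335, 0.07407×(-2.60269)=-0.19279, 0.73148×(-0.31268)=-0.22872, 0.00926×(-4.68213)=-0.04335, 0.11111×(-2.19722)=-0.24414.
Sum = -0.92970, so H' = 0.930.

0.930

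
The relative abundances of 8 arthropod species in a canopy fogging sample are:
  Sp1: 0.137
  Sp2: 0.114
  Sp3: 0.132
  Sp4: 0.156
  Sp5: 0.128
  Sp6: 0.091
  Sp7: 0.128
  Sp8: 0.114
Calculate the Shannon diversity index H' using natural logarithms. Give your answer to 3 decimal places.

Each pᵢ ln pᵢ term (working shown to 5 dp, full precision carried): 0.137×(-1.98777)=-0.27233, 0.114×(-2.17156)=-0.24756, 0.132×(-2.02495)=-0.26729, 0.156×(-1.85790)=-0.28983, 0.128×(-2.05573)=-0.26313, 0.091×(-2.39690)=-0.21812, 0.128×(-2.05573)=-0.26313, 0.114×(-2.17156)=-0.24756.
Sum = -2.06895, so H' = 2.069.

2.069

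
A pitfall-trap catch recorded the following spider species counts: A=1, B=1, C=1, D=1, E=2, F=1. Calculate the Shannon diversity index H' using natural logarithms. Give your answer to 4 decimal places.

1.7479

Total N = 1+1+1+1+2+1 = 7, so the proportions are 0.142857, 0.142857, 0.142857, 0.142857, 0.285714, 0.142857 (working shown to 6 dp, full precision carried).
Each pᵢ ln pᵢ term: 0.142857×(-1.945910)=-0.277987, 0.142857×(-1.945910)=-0.277987, 0.142857×(-1.945910)=-0.277987, 0.142857×(-1.945910)=-0.277987, 0.285714×(-1.252763)=-0.357932, 0.142857×(-1.945910)=-0.277987.
Sum = -1.747868, so H' = 1.7479.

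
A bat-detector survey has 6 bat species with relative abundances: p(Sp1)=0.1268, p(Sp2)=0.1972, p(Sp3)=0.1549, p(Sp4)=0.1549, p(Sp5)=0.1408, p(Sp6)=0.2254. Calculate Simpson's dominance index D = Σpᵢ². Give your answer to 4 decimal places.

D = 0.1268² + 0.1972² + 0.1549² + 0.1549² + 0.1408² + 0.2254² = 0.016078 + 0.038888 + 0.023994 + 0.023994 + 0.019825 + 0.050805 = 0.173584 (working shown to 6 dp, full precision carried).
To 4 decimal places, D = 0.1736.

0.1736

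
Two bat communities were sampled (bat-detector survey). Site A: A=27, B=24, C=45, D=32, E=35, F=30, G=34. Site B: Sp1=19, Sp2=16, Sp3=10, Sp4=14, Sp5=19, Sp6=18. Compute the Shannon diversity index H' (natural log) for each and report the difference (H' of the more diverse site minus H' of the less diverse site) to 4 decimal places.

0.1578

Site A: N=227, proportions 0.118943, 0.105727, 0.198238, 0.140969, 0.154185, 0.132159, 0.14978, giving H' = 1.927886 (working shown to 6 dp, full precision carried).
Site B: N=96, proportions 0.197917, 0.166667, 0.104167, 0.145833, 0.197917, 0.1875, giving H' = 1.770083.
Difference = |1.927886 − 1.770083| = 0.157803, i.e. 0.1578 to 4 decimal places.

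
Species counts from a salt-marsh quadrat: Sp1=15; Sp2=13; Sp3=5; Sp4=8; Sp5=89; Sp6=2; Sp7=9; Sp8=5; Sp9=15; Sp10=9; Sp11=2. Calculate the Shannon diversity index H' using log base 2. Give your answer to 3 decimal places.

2.485

Total N = 15+13+5+8+89+2+9+5+15+9+2 = 172, so the proportions are 0.08721, 0.07558, 0.02907, 0.04651, 0.51744, 0.01163, 0.05233, 0.02907, 0.08721, 0.05233, 0.01163 (working shown to 5 dp, full precision carried).
Each pᵢ log₂ pᵢ term: 0.08721×(-3.51937)=-0.30692, 0.07558×(-3.72583)=-0.28160, 0.02907×(-5.10434)=-0.14838, 0.04651×(-4.42626)=-0.20587, 0.51744×(-0.95053)=-0.49184, 0.01163×(-6.42626)=-0.07472, 0.05233×(-4.25634)=-0.22272, 0.02907×(-5.10434)=-0.14838, 0.08721×(-3.51937)=-0.30692, 0.05233×(-4.25634)=-0.22272, 0.01163×(-6.42626)=-0.07472.
Sum = -2.48481, so H' = 2.485.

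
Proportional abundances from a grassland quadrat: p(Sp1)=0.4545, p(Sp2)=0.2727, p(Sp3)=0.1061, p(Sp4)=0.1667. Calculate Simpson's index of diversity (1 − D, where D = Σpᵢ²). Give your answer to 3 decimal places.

0.680

D = 0.4545² + 0.2727² + 0.1061² + 0.1667² = 0.20657 + 0.07437 + 0.01126 + 0.02779 = 0.31998 (working shown to 5 dp, full precision carried).
So 1 − D = 0.68002, i.e. 0.680 to 3 decimal places.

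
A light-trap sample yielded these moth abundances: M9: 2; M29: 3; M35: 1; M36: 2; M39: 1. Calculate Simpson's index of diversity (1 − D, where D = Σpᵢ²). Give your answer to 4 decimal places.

0.7654

Total N = 2+3+1+2+1 = 9, so the proportions are 0.222222, 0.333333, 0.111111, 0.222222, 0.111111 (working shown to 6 dp, full precision carried).
D = 0.222222² + 0.333333² + 0.111111² + 0.222222² + 0.111111² = 0.049383 + 0.111111 + 0.012346 + 0.049383 + 0.012346 = 0.234568.
So 1 − D = 0.765432, i.e. 0.7654 to 4 decimal places.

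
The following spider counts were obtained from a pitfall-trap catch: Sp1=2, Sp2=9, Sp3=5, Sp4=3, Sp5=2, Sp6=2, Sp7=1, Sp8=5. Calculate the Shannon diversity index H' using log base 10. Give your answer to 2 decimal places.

Total N = 2+9+5+3+2+2+1+5 = 29, so the proportions are 0.069, 0.3103, 0.1724, 0.1034, 0.069, 0.069, 0.0345, 0.1724 (working shown to 4 dp, full precision carried).
Each pᵢ log₁₀ pᵢ term: 0.069×(-1.1614)=-0.0801, 0.3103×(-0.5082)=-0.1577, 0.1724×(-0.7634)=-0.1316, 0.1034×(-0.9853)=-0.1019, 0.069×(-1.1614)=-0.0801, 0.069×(-1.1614)=-0.0801, 0.0345×(-1.4624)=-0.0504, 0.1724×(-0.7634)=-0.1316.
Sum = -0.8136, so H' = 0.81.

0.81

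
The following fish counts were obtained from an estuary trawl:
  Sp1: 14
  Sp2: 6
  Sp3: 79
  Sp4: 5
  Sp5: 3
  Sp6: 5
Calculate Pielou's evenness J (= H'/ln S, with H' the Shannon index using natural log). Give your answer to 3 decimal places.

0.579

Total N = 14+6+79+5+3+5 = 112, so the proportions are 0.125, 0.05357, 0.70536, 0.04464, 0.02679, 0.04464 (working shown to 5 dp, full precision carried).
H' = −Σ pᵢ ln pᵢ = −((-0.25993) + (-0.15679) + (-0.24621) + (-0.13880) + (-0.09696) + (-0.13880)) = 1.03748.
With S = 6 species, ln S = 1.79176, so J = 1.03748/1.79176 = 0.57903, i.e. 0.579 to 3 decimal places.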